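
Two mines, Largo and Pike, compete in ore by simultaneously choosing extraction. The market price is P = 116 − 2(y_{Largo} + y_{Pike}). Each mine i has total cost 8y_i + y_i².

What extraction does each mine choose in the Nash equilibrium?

Mine Largo's profit: π = y_{Largo}(116 − 2(y_{Largo} + y_{Pike})) − 8y_{Largo} − y_{Largo}².
∂π/∂y_{Largo} = 108 − 6y_{Largo} − 2y_{Pike} = 0, so y_{Largo} = 18 − (1/3)y_{Pike}.
By symmetry y_{Pike} = y_{Largo}; substituting into the reaction function, (4/3)y_{Largo} = 18 and y_{Largo} = 13.5.

13.5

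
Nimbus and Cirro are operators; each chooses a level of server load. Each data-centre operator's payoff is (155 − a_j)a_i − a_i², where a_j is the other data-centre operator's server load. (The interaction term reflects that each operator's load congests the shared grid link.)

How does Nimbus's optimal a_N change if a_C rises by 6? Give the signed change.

-3

Nimbus's payoff is (155 − a_C)a_N − a_N².
∂π/∂a_N = 155 − a_C − 2a_N = 0, so a_N = 77.5 − 0.5a_C.
The reaction-function slope is −0.5, so a 6-unit rise in a_C moves a_N by −0.5 × 6 = −3. Nimbus's best response falls — the actions are strategic substitutes.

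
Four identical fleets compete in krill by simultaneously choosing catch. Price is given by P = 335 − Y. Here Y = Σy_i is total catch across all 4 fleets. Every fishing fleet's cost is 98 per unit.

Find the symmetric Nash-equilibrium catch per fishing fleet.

A representative fishing fleet's profit is π_i = y_i(335 − Y) − 98y_i, with Y = y_i + Σ_{j≠i} y_j.
First-order condition: 237 − 2y_i − Σ_{j≠i} y_j = 0.
Imposing symmetry (y_j = y for all j) turns Σ_{j≠i} y_j into 3y, so 237 = 5y and y = 47.4.

47.4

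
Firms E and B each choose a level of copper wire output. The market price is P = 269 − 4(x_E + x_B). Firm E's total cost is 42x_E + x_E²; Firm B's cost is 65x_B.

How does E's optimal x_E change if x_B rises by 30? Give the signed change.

Firm E's profit: π = x_E(269 − 4(x_E + x_B)) − 42x_E − x_E².
∂π/∂x_E = 227 − 10x_E − 4x_B = 0, so x_E = 22.7 − 0.4x_B.
The reaction-function slope is −0.4, so a 30-unit rise in x_B moves x_E by −0.4 × 30 = −12. E's best response falls — the actions are strategic substitutes.

-12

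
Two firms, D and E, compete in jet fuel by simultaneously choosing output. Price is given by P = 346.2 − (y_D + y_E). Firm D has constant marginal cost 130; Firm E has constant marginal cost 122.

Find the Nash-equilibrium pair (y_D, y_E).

69.4, 77.4

Firm D's profit: π = y_D(346.2 − (y_D + y_E)) − 130y_D.
∂π/∂y_D = 216.2 − 2y_D − y_E = 0, so y_D = 108.1 − 0.5y_E.
By the same steps for E: y_E = 112.1 − 0.5y_D.
Plugging y_E into D's best response: y_D = 108.1 − 0.5(112.1 − 0.5y_D) ⇒ 0.75y_D = 52.05, so y_D = 69.4.
Then y_E = 112.1 − 0.5·69.4 = 77.4.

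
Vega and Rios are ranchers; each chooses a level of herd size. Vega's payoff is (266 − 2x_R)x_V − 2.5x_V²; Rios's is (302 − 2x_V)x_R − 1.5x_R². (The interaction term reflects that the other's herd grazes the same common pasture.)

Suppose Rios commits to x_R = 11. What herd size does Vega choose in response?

Expanding Vega's payoff: 266x_V − 2x_Rx_V − 2.5x_V².
∂π/∂x_V = 266 − 2x_R − 5x_V = 0, so x_V = 53.2 − 0.4x_R.
At x_R = 11: x_V = 53.2 − 0.4·11 = 48.8.

48.8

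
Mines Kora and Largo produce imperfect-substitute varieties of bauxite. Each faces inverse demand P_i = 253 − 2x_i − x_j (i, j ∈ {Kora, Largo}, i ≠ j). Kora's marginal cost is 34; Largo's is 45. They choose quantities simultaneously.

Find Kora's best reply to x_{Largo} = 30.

47.25

Mine Kora's profit: π = x_{Kora}(253 − 2x_{Kora} − x_{Largo}) − 34x_{Kora}.
∂π/∂x_{Kora} = 219 − 4x_{Kora} − x_{Largo} = 0 ⇒ x_{Kora} = 54.75 − 0.25x_{Largo}.
At x_{Largo} = 30: x_{Kora} = 54.75 − 0.25·30 = 47.25.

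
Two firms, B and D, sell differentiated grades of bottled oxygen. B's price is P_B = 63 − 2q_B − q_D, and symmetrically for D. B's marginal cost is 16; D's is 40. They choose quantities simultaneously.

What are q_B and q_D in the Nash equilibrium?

Firm B's profit: π = q_B(63 − 2q_B − q_D) − 16q_B.
∂π/∂q_B = 47 − 4q_B − q_D = 0 ⇒ q_B = 11.75 − 0.25q_D.
Similarly q_D = 5.75 − 0.25q_B.
Plugging q_D into B's best response: q_B = 11.75 − 0.25(5.75 − 0.25q_B) ⇒ 0.9375q_B = 10.3125, so q_B = 11.
Then q_D = 5.75 − 0.25·11 = 3.

11, 3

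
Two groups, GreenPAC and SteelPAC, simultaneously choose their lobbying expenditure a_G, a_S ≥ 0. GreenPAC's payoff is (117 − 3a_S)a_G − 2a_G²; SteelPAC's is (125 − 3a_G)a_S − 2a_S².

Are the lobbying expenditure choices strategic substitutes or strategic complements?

Expanding GreenPAC's payoff: 117a_G − 3a_Sa_G − 2a_G².
∂π/∂a_G = 117 − 3a_S − 4a_G = 0, so a_G = 29.25 − 0.75a_S.
The best-response slope da_G/da_S = −0.75 < 0: the reaction function is downward-sloping, so the choices are strategic substitutes.

strategic substitutes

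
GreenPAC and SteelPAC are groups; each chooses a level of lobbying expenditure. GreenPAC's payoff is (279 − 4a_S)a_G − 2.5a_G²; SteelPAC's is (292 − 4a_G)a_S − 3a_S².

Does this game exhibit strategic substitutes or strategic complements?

strategic substitutes

Expanding GreenPAC's payoff: 279a_G − 4a_Sa_G − 2.5a_G².
∂π/∂a_G = 279 − 4a_S − 5a_G = 0, so a_G = 55.8 − 0.8a_S.
The best-response slope da_G/da_S = −0.8 < 0: the reaction function is downward-sloping, so the choices are strategic substitutes.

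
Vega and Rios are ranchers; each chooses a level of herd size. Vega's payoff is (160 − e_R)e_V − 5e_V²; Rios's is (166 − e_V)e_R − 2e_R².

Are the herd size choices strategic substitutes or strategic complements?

Expanding Vega's payoff: 160e_V − e_Re_V − 5e_V².
∂π/∂e_V = 160 − e_R − 10e_V = 0, so e_V = 16 − 0.1e_R.
The best-response slope de_V/de_R = −0.1 < 0: the reaction function is downward-sloping, so the choices are strategic substitutes.

strategic substitutes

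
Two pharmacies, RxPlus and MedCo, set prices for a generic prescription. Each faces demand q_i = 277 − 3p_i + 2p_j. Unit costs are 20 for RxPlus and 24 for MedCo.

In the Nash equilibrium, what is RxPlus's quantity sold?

195

RxPlus's profit: π = (p_{RxPlus} − 20)(277 − 3p_{RxPlus} + 2p_{MedCo}).
∂π/∂p_{RxPlus} = 337 − 6p_{RxPlus} + 2p_{MedCo} = 0 ⇒ p_{RxPlus} = 337/6 + (1/3)p_{MedCo}.
Similarly p_{MedCo} = 349/6 + (1/3)p_{RxPlus}.
Substituting the second reaction function into the first: p_{RxPlus} = 337/6 + (1/3)(349/6 + (1/3)p_{RxPlus}), which gives (8/9)p_{RxPlus} = 680/9 ⇒ p_{RxPlus} = 85.
Then p_{MedCo} = 349/6 + (1/3)·85 = 86.5.
q_{RxPlus} = 277 − 3·85 + 2·86.5 = 195.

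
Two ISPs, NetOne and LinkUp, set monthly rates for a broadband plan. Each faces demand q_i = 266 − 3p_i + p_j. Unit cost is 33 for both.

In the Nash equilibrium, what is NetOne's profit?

NetOne's profit: π = (p_{NetOne} − 33)(266 − 3p_{NetOne} + p_{LinkUp}).
∂π/∂p_{NetOne} = 365 − 6p_{NetOne} + p_{LinkUp} = 0 ⇒ p_{NetOne} = 365/6 + (1/6)p_{LinkUp}.
Setting p_{NetOne} = p_{LinkUp} in the reaction function: p_{NetOne} = 365/6 + (1/6)p_{NetOne}, so p_{NetOne} = (365/6) / (5/6) = 73.
q_{NetOne} = 266 − 3·73 + 73 = 120.
Profit = (73 − 33)·120 = 4800.

4800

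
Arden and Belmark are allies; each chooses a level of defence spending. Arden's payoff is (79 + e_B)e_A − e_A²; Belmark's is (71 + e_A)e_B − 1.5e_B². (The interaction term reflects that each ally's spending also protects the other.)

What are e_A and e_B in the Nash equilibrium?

Expanding Arden's payoff: 79e_A + e_Be_A − e_A².
∂π/∂e_A = 79 + e_B − 2e_A = 0, so e_A = 39.5 + 0.5e_B.
Likewise for Belmark: e_B = 71/3 + (1/3)e_A.
Substituting the second reaction function into the first: e_A = 39.5 + 0.5(71/3 + (1/3)e_A), which gives (5/6)e_A = 154/3 ⇒ e_A = 61.6.
Then e_B = 71/3 + (1/3)·61.6 = 44.2.

61.6, 44.2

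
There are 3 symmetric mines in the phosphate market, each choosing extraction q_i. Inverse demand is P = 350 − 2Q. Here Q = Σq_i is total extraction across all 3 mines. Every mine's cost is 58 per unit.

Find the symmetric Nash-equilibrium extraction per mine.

A representative mine's profit is π_i = q_i(350 − 2Q) − 58q_i, with Q = q_i + Σ_{j≠i} q_j.
First-order condition: 292 − 4q_i − 2Σ_{j≠i} q_j = 0.
Imposing symmetry (q_j = q for all j) turns Σ_{j≠i} q_j into 2q, so 292 = 8q and q = 36.5.

36.5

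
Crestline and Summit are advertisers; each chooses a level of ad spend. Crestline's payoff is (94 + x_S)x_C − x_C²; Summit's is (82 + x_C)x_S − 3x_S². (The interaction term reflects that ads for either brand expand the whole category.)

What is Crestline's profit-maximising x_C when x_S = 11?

Expanding Crestline's payoff: 94x_C + x_Sx_C − x_C².
∂π/∂x_C = 94 + x_S − 2x_C = 0, so x_C = 47 + 0.5x_S.
At x_S = 11: x_C = 47 + 0.5·11 = 52.5.

52.5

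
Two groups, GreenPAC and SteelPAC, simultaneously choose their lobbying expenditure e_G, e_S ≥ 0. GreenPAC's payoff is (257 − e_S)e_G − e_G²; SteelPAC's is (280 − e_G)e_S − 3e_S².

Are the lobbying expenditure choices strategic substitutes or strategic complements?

Expanding GreenPAC's payoff: 257e_G − e_Se_G − e_G².
∂π/∂e_G = 257 − e_S − 2e_G = 0, so e_G = 128.5 − 0.5e_S.
The best-response slope de_G/de_S = −0.5 < 0: the reaction function is downward-sloping, so the choices are strategic substitutes.

strategic substitutes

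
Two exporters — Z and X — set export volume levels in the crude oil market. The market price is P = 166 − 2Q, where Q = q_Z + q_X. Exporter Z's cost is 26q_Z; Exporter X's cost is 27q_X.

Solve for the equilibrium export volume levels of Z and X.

Exporter Z's profit: π = q_Z(166 − 2(q_Z + q_X)) − 26q_Z.
∂π/∂q_Z = 140 − 4q_Z − 2q_X = 0, so q_Z = 35 − 0.5q_X.
By the same steps for X: q_X = 34.75 − 0.5q_Z.
Plugging q_X into Z's best response: q_Z = 35 − 0.5(34.75 − 0.5q_Z) ⇒ 0.75q_Z = 17.625, so q_Z = 23.5.
Then q_X = 34.75 − 0.5·23.5 = 23.

23.5, 23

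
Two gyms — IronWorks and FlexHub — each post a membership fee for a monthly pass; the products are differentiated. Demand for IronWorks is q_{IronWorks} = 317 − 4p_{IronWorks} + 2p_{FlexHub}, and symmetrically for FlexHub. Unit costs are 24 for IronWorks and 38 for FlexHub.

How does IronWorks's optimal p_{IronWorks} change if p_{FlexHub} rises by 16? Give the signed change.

IronWorks's profit: π = (p_{IronWorks} − 24)(317 − 4p_{IronWorks} + 2p_{FlexHub}).
∂π/∂p_{IronWorks} = 413 − 8p_{IronWorks} + 2p_{FlexHub} = 0 ⇒ p_{IronWorks} = 51.625 + 0.25p_{FlexHub}.
The reaction-function slope is 0.25, so a 16-unit rise in p_{FlexHub} moves p_{IronWorks} by 0.25 × 16 = 4. IronWorks's best response rises — the actions are strategic complements.

4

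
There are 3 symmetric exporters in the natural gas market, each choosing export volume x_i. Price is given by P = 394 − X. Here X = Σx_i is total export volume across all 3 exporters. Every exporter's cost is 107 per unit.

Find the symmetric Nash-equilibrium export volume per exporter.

71.75

A representative exporter's profit is π_i = x_i(394 − X) − 107x_i, with X = x_i + Σ_{j≠i} x_j.
First-order condition: 287 − 2x_i − Σ_{j≠i} x_j = 0.
In a symmetric equilibrium every exporter chooses the same x, so Σ_{j≠i} x_j = 2x. The condition becomes 287 − 4x = 0, giving x = 287/4 = 71.75.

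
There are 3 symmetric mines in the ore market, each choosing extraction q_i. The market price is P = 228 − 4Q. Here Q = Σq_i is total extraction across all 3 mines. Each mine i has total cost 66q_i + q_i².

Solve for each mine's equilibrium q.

A representative mine's profit is π_i = q_i(228 − 4Q) − 66q_i − q_i², with Q = q_i + Σ_{j≠i} q_j.
First-order condition: 162 − 10q_i − 4Σ_{j≠i} q_j = 0.
Imposing symmetry (q_j = q for all j) turns Σ_{j≠i} q_j into 2q, so 162 = 18q and q = 9.

9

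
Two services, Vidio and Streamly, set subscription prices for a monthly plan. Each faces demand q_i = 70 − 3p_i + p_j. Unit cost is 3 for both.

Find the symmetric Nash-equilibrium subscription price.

15.8

Vidio's profit: π = (p_{Vidio} − 3)(70 − 3p_{Vidio} + p_{Streamly}).
∂π/∂p_{Vidio} = 79 − 6p_{Vidio} + p_{Streamly} = 0 ⇒ p_{Vidio} = 79/6 + (1/6)p_{Streamly}.
By symmetry p_{Streamly} = p_{Vidio}; substituting into the reaction function, (5/6)p_{Vidio} = 79/6 and p_{Vidio} = 15.8.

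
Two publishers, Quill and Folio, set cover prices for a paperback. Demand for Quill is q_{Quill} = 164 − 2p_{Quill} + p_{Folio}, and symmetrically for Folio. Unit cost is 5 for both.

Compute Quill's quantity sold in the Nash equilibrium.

Quill's profit: π = (p_{Quill} − 5)(164 − 2p_{Quill} + p_{Folio}).
∂π/∂p_{Quill} = 174 − 4p_{Quill} + p_{Folio} = 0 ⇒ p_{Quill} = 43.5 + 0.25p_{Folio}.
Setting p_{Quill} = p_{Folio} in the reaction function: p_{Quill} = 43.5 + 0.25p_{Quill}, so p_{Quill} = 43.5 / 0.75 = 58.
q_{Quill} = 164 − 2·58 + 58 = 106.

106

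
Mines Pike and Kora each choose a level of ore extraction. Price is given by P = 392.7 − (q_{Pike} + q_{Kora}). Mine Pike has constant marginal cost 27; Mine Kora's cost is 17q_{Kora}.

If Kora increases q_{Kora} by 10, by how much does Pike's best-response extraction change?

-5

Mine Pike's profit: π = q_{Pike}(392.7 − (q_{Pike} + q_{Kora})) − 27q_{Pike}.
∂π/∂q_{Pike} = 365.7 − 2q_{Pike} − q_{Kora} = 0, so q_{Pike} = 182.85 − 0.5q_{Kora}.
The reaction-function slope is −0.5, so a 10-unit rise in q_{Kora} moves q_{Pike} by −0.5 × 10 = −5. Pike's best response falls — the actions are strategic substitutes.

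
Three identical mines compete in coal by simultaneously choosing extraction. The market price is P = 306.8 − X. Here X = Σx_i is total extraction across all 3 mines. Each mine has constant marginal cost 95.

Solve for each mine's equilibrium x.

A representative mine's profit is π_i = x_i(306.8 − X) − 95x_i, with X = x_i + Σ_{j≠i} x_j.
First-order condition: 211.8 − 2x_i − Σ_{j≠i} x_j = 0.
With identical mines, set every x_j = x: then 211.8 − 2x − 2x = 0, i.e. x = 211.8/4 = 52.95.

52.95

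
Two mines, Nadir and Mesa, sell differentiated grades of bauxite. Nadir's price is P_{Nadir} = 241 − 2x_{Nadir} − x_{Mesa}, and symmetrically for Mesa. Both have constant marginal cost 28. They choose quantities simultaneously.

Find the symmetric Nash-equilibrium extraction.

Mine Nadir's profit: π = x_{Nadir}(241 − 2x_{Nadir} − x_{Mesa}) − 28x_{Nadir}.
∂π/∂x_{Nadir} = 213 − 4x_{Nadir} − x_{Mesa} = 0 ⇒ x_{Nadir} = 53.25 − 0.25x_{Mesa}.
Setting x_{Nadir} = x_{Mesa} in the reaction function: x_{Nadir} = 53.25 − 0.25x_{Nadir}, so x_{Nadir} = 53.25 / 1.25 = 42.6.

42.6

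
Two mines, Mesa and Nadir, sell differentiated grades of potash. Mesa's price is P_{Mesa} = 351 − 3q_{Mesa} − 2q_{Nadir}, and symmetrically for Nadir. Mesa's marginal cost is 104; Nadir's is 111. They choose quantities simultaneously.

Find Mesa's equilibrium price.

Mine Mesa's profit: π = q_{Mesa}(351 − 3q_{Mesa} − 2q_{Nadir}) − 104q_{Mesa}.
∂π/∂q_{Mesa} = 247 − 6q_{Mesa} − 2q_{Nadir} = 0 ⇒ q_{Mesa} = 247/6 − (1/3)q_{Nadir}.
Similarly q_{Nadir} = 40 − (1/3)q_{Mesa}.
Solving the two reaction functions simultaneously: (1 − (−1/3)(−1/3))q_{Mesa} = 247/6 − (1/3)·40, so (8/9)q_{Mesa} = 167/6 and q_{Mesa} = 31.3125.
Then q_{Nadir} = 40 − (1/3)·31.3125 = 29.5625.
P_{Mesa} = 351 − 3·31.3125 − 2·29.5625 = 197.9375.

197.9375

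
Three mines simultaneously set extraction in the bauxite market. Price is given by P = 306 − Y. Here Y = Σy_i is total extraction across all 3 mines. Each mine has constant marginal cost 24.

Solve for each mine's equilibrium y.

70.5

A representative mine's profit is π_i = y_i(306 − Y) − 24y_i, with Y = y_i + Σ_{j≠i} y_j.
First-order condition: 282 − 2y_i − Σ_{j≠i} y_j = 0.
With identical mines, set every y_j = y: then 282 − 2y − 2y = 0, i.e. y = 282/4 = 70.5.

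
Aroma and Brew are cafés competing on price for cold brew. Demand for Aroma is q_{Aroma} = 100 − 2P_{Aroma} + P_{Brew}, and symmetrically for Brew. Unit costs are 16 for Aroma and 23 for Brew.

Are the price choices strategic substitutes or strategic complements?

Aroma's profit: π = (P_{Aroma} − 16)(100 − 2P_{Aroma} + P_{Brew}).
∂π/∂P_{Aroma} = 132 − 4P_{Aroma} + P_{Brew} = 0 ⇒ P_{Aroma} = 33 + 0.25P_{Brew}.
The best-response slope dP_{Aroma}/dP_{Brew} = 0.25 > 0: the reaction function is upward-sloping, so the choices are strategic complements.

strategic complements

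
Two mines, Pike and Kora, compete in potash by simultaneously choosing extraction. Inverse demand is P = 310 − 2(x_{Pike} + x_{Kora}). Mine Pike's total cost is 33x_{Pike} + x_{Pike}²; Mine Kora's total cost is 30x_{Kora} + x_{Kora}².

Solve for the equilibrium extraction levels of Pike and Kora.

34.4375, 35.1875

Mine Pike's profit: π = x_{Pike}(310 − 2(x_{Pike} + x_{Kora})) − 33x_{Pike} − x_{Pike}².
∂π/∂x_{Pike} = 277 − 6x_{Pike} − 2x_{Kora} = 0, so x_{Pike} = 277/6 − (1/3)x_{Kora}.
By the same steps for Kora: x_{Kora} = 140/3 − (1/3)x_{Pike}.
Solving the two reaction functions simultaneously: (1 − (−1/3)(−1/3))x_{Pike} = 277/6 − (1/3)·(140/3), so (8/9)x_{Pike} = 551/18 and x_{Pike} = 34.4375.
Then x_{Kora} = 140/3 − (1/3)·34.4375 = 35.1875.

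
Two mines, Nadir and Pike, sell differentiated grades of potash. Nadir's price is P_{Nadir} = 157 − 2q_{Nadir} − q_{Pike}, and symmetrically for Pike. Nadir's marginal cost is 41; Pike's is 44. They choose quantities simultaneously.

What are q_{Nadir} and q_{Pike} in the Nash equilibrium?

23.4, 22.4

Mine Nadir's profit: π = q_{Nadir}(157 − 2q_{Nadir} − q_{Pike}) − 41q_{Nadir}.
∂π/∂q_{Nadir} = 116 − 4q_{Nadir} − q_{Pike} = 0 ⇒ q_{Nadir} = 29 − 0.25q_{Pike}.
Similarly q_{Pike} = 28.25 − 0.25q_{Nadir}.
Solving the two reaction functions simultaneously: (1 − (−0.25)(−0.25))q_{Nadir} = 29 − 0.25·28.25, so 0.9375q_{Nadir} = 21.9375 and q_{Nadir} = 23.4.
Then q_{Pike} = 28.25 − 0.25·23.4 = 22.4.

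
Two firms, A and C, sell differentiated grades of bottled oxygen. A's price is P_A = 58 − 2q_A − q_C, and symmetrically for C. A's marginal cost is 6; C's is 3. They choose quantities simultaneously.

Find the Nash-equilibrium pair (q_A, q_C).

Firm A's profit: π = q_A(58 − 2q_A − q_C) − 6q_A.
∂π/∂q_A = 52 − 4q_A − q_C = 0 ⇒ q_A = 13 − 0.25q_C.
Similarly q_C = 13.75 − 0.25q_A.
Plugging q_C into A's best response: q_A = 13 − 0.25(13.75 − 0.25q_A) ⇒ 0.9375q_A = 9.5625, so q_A = 10.2.
Then q_C = 13.75 − 0.25·10.2 = 11.2.

10.2, 11.2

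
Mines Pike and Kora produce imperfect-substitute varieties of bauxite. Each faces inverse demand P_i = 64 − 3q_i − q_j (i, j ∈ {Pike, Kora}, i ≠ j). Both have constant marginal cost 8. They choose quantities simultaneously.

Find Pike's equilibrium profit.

Mine Pike's profit: π = q_{Pike}(64 − 3q_{Pike} − q_{Kora}) − 8q_{Pike}.
∂π/∂q_{Pike} = 56 − 6q_{Pike} − q_{Kora} = 0 ⇒ q_{Pike} = 28/3 − (1/6)q_{Kora}.
The game is symmetric, so in equilibrium q_{Kora} = q_{Pike}: the reaction function gives (7/6)q_{Pike} = 28/3, hence q_{Pike} = 8.
P_{Pike} = 64 − 3·8 − 8 = 32.
Profit = (32 − 8)·8 = 192.

192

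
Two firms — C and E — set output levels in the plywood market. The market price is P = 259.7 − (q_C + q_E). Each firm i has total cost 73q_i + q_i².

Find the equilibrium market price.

185.02

Firm C's profit: π = q_C(259.7 − (q_C + q_E)) − 73q_C − q_C².
∂π/∂q_C = 186.7 − 4q_C − q_E = 0, so q_C = 46.675 − 0.25q_E.
By symmetry q_E = q_C; substituting into the reaction function, 1.25q_C = 46.675 and q_C = 37.34.
Equilibrium price: P = 259.7 − 74.68 = 185.02.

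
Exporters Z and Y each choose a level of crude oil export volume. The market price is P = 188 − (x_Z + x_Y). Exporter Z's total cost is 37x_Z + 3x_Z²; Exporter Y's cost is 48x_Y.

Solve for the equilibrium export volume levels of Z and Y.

10.8, 64.6

Exporter Z's profit: π = x_Z(188 − (x_Z + x_Y)) − 37x_Z − 3x_Z².
∂π/∂x_Z = 151 − 8x_Z − x_Y = 0, so x_Z = 18.875 − 0.125x_Y.
For Y: ∂π/∂x_Y = 140 − 2x_Y − x_Z = 0 ⇒ x_Y = 70 − 0.5x_Z.
Solving the two reaction functions simultaneously: (1 − (−0.125)(−0.5))x_Z = 18.875 − 0.125·70, so 0.9375x_Z = 10.125 and x_Z = 10.8.
Then x_Y = 70 − 0.5·10.8 = 64.6.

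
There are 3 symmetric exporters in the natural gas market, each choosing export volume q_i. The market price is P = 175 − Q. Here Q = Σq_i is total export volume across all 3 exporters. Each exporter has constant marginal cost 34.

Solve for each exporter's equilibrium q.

A representative exporter's profit is π_i = q_i(175 − Q) − 34q_i, with Q = q_i + Σ_{j≠i} q_j.
First-order condition: 141 − 2q_i − Σ_{j≠i} q_j = 0.
In a symmetric equilibrium every exporter chooses the same q, so Σ_{j≠i} q_j = 2q. The condition becomes 141 − 4q = 0, giving q = 141/4 = 35.25.

35.25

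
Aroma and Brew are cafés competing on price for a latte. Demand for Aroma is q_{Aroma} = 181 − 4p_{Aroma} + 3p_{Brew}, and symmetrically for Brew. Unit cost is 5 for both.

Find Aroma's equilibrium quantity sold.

Aroma's profit: π = (p_{Aroma} − 5)(181 − 4p_{Aroma} + 3p_{Brew}).
∂π/∂p_{Aroma} = 201 − 8p_{Aroma} + 3p_{Brew} = 0 ⇒ p_{Aroma} = 25.125 + 0.375p_{Brew}.
Setting p_{Aroma} = p_{Brew} in the reaction function: p_{Aroma} = 25.125 + 0.375p_{Aroma}, so p_{Aroma} = 25.125 / 0.625 = 40.2.
q_{Aroma} = 181 − 4·40.2 + 3·40.2 = 140.8.

140.8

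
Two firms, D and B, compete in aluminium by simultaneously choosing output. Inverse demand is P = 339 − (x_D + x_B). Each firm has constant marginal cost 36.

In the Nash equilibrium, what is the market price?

Firm D's profit: π = x_D(339 − (x_D + x_B)) − 36x_D.
∂π/∂x_D = 303 − 2x_D − x_B = 0, so x_D = 151.5 − 0.5x_B.
The game is symmetric, so in equilibrium x_B = x_D: the reaction function gives 1.5x_D = 151.5, hence x_D = 101.
Equilibrium price: P = 339 − 202 = 137.

137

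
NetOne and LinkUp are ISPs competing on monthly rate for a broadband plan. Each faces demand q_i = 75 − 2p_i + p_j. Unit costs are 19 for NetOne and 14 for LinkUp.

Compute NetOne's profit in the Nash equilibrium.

NetOne's profit: π = (p_{NetOne} − 19)(75 − 2p_{NetOne} + p_{LinkUp}).
∂π/∂p_{NetOne} = 113 − 4p_{NetOne} + p_{LinkUp} = 0 ⇒ p_{NetOne} = 28.25 + 0.25p_{LinkUp}.
Similarly p_{LinkUp} = 25.75 + 0.25p_{NetOne}.
Solving the two reaction functions simultaneously: (1 − (0.25)(0.25))p_{NetOne} = 28.25 + 0.25·25.75, so 0.9375p_{NetOne} = 34.6875 and p_{NetOne} = 37.
Then p_{LinkUp} = 25.75 + 0.25·37 = 35.
q_{NetOne} = 75 − 2·37 + 35 = 36.
Profit = (37 − 19)·36 = 648.

648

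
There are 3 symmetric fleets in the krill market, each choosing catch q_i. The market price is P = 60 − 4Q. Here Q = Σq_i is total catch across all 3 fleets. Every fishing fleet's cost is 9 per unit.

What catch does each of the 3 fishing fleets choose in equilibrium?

A representative fishing fleet's profit is π_i = q_i(60 − 4Q) − 9q_i, with Q = q_i + Σ_{j≠i} q_j.
First-order condition: 51 − 8q_i − 4Σ_{j≠i} q_j = 0.
With identical fishing fleets, set every q_j = q: then 51 − 8q − 8q = 0, i.e. q = 51/16 = 3.1875.

3.1875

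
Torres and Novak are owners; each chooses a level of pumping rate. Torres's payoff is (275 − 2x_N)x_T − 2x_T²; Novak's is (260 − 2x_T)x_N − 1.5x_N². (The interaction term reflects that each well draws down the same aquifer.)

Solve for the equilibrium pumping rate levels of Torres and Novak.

Expanding Torres's payoff: 275x_T − 2x_Nx_T − 2x_T².
∂π/∂x_T = 275 − 2x_N − 4x_T = 0, so x_T = 68.75 − 0.5x_N.
Likewise for Novak: x_N = 260/3 − (2/3)x_T.
Plugging x_N into Torres's best response: x_T = 68.75 − 0.5(260/3 − (2/3)x_T) ⇒ (2/3)x_T = 305/12, so x_T = 38.125.
Then x_N = 260/3 − (2/3)·38.125 = 61.25.

38.125, 61.25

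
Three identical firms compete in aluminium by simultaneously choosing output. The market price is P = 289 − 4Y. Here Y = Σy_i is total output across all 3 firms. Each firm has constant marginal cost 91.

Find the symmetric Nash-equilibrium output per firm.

12.375

A representative firm's profit is π_i = y_i(289 − 4Y) − 91y_i, with Y = y_i + Σ_{j≠i} y_j.
First-order condition: 198 − 8y_i − 4Σ_{j≠i} y_j = 0.
In a symmetric equilibrium every firm chooses the same y, so Σ_{j≠i} y_j = 2y. The condition becomes 198 − 16y = 0, giving y = 198/16 = 12.375.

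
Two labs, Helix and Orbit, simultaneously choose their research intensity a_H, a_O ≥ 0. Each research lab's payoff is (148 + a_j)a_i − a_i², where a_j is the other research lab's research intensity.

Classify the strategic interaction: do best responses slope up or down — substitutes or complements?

Helix's payoff is (148 + a_O)a_H − a_H².
∂π/∂a_H = 148 + a_O − 2a_H = 0, so a_H = 74 + 0.5a_O.
The best-response slope da_H/da_O = 0.5 > 0: the reaction function is upward-sloping, so the choices are strategic complements.

strategic complements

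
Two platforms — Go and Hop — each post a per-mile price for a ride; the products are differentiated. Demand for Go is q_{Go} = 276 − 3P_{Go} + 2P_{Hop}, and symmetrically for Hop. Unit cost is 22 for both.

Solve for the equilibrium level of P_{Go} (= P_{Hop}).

Go's profit: π = (P_{Go} − 22)(276 − 3P_{Go} + 2P_{Hop}).
∂π/∂P_{Go} = 342 − 6P_{Go} + 2P_{Hop} = 0 ⇒ P_{Go} = 57 + (1/3)P_{Hop}.
Setting P_{Go} = P_{Hop} in the reaction function: P_{Go} = 57 + (1/3)P_{Go}, so P_{Go} = 57 / (2/3) = 85.5.

85.5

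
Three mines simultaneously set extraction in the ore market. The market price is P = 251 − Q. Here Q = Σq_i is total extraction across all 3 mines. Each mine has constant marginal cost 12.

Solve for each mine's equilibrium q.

59.75

A representative mine's profit is π_i = q_i(251 − Q) − 12q_i, with Q = q_i + Σ_{j≠i} q_j.
First-order condition: 239 − 2q_i − Σ_{j≠i} q_j = 0.
With identical mines, set every q_j = q: then 239 − 2q − 2q = 0, i.e. q = 239/4 = 59.75.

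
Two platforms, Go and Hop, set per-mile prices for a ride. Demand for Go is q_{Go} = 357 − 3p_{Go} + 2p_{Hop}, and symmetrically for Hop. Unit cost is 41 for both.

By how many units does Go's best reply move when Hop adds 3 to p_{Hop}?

Go's profit: π = (p_{Go} − 41)(357 − 3p_{Go} + 2p_{Hop}).
∂π/∂p_{Go} = 480 − 6p_{Go} + 2p_{Hop} = 0 ⇒ p_{Go} = 80 + (1/3)p_{Hop}.
The reaction-function slope is 1/3, so a 3-unit rise in p_{Hop} moves p_{Go} by 1/3 × 3 = 1. Go's best response rises — the actions are strategic complements.

1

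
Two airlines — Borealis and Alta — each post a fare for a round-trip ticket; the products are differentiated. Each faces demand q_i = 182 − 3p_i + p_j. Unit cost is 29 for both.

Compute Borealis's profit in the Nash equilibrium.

Borealis's profit: π = (p_{Borealis} − 29)(182 − 3p_{Borealis} + p_{Alta}).
∂π/∂p_{Borealis} = 269 − 6p_{Borealis} + p_{Alta} = 0 ⇒ p_{Borealis} = 269/6 + (1/6)p_{Alta}.
The game is symmetric, so in equilibrium p_{Alta} = p_{Borealis}: the reaction function gives (5/6)p_{Borealis} = 269/6, hence p_{Borealis} = 53.8.
q_{Borealis} = 182 − 3·53.8 + 53.8 = 74.4.
Profit = (53.8 − 29)·74.4 = 1845.12.

1845.12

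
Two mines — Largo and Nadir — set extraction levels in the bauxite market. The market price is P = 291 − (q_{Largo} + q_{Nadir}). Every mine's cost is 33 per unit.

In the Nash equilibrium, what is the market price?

Mine Largo's profit: π = q_{Largo}(291 − (q_{Largo} + q_{Nadir})) − 33q_{Largo}.
∂π/∂q_{Largo} = 258 − 2q_{Largo} − q_{Nadir} = 0, so q_{Largo} = 129 − 0.5q_{Nadir}.
Setting q_{Largo} = q_{Nadir} in the reaction function: q_{Largo} = 129 − 0.5q_{Largo}, so q_{Largo} = 129 / 1.5 = 86.
Equilibrium price: P = 291 − 172 = 119.

119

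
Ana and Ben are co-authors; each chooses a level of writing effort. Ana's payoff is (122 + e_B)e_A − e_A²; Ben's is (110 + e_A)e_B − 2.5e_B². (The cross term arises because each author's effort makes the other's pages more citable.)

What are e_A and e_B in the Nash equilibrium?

80, 38

Expanding Ana's payoff: 122e_A + e_Be_A − e_A².
∂π/∂e_A = 122 + e_B − 2e_A = 0, so e_A = 61 + 0.5e_B.
Likewise for Ben: e_B = 22 + 0.2e_A.
Plugging e_B into Ana's best response: e_A = 61 + 0.5(22 + 0.2e_A) ⇒ 0.9e_A = 72, so e_A = 80.
Then e_B = 22 + 0.2·80 = 38.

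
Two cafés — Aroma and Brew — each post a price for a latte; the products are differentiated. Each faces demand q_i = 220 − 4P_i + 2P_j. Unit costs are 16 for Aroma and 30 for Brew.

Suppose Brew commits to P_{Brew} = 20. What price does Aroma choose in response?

40.5

Aroma's profit: π = (P_{Aroma} − 16)(220 − 4P_{Aroma} + 2P_{Brew}).
∂π/∂P_{Aroma} = 284 − 8P_{Aroma} + 2P_{Brew} = 0 ⇒ P_{Aroma} = 35.5 + 0.25P_{Brew}.
At P_{Brew} = 20: P_{Aroma} = 35.5 + 0.25·20 = 40.5.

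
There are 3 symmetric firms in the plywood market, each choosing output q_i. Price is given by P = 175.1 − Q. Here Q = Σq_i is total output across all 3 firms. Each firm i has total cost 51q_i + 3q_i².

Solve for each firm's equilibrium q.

12.41

A representative firm's profit is π_i = q_i(175.1 − Q) − 51q_i − 3q_i², with Q = q_i + Σ_{j≠i} q_j.
First-order condition: 124.1 − 8q_i − Σ_{j≠i} q_j = 0.
With identical firms, set every q_j = q: then 124.1 − 8q − 2q = 0, i.e. q = 124.1/10 = 12.41.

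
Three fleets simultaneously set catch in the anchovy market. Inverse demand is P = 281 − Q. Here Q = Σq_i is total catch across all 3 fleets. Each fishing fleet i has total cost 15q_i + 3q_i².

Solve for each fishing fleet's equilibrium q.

A representative fishing fleet's profit is π_i = q_i(281 − Q) − 15q_i − 3q_i², with Q = q_i + Σ_{j≠i} q_j.
First-order condition: 266 − 8q_i − Σ_{j≠i} q_j = 0.
Imposing symmetry (q_j = q for all j) turns Σ_{j≠i} q_j into 2q, so 266 = 10q and q = 26.6.

26.6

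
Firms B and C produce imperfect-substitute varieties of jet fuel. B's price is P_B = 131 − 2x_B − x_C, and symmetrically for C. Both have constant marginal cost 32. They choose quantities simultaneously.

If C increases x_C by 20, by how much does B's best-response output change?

Firm B's profit: π = x_B(131 − 2x_B − x_C) − 32x_B.
∂π/∂x_B = 99 − 4x_B − x_C = 0 ⇒ x_B = 24.75 − 0.25x_C.
The reaction-function slope is −0.25, so a 20-unit rise in x_C moves x_B by −0.25 × 20 = −5. B's best response falls — the actions are strategic substitutes.

-5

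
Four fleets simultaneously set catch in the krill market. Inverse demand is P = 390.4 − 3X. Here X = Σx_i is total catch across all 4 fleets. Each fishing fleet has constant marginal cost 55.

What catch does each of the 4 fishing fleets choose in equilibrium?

A representative fishing fleet's profit is π_i = x_i(390.4 − 3X) − 55x_i, with X = x_i + Σ_{j≠i} x_j.
First-order condition: 335.4 − 6x_i − 3Σ_{j≠i} x_j = 0.
With identical fishing fleets, set every x_j = x: then 335.4 − 6x − 9x = 0, i.e. x = 335.4/15 = 22.36.

22.36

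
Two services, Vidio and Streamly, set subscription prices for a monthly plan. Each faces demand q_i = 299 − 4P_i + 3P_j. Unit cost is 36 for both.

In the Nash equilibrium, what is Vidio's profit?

11067.04

Vidio's profit: π = (P_{Vidio} − 36)(299 − 4P_{Vidio} + 3P_{Streamly}).
∂π/∂P_{Vidio} = 443 − 8P_{Vidio} + 3P_{Streamly} = 0 ⇒ P_{Vidio} = 55.375 + 0.375P_{Streamly}.
By symmetry P_{Streamly} = P_{Vidio}; substituting into the reaction function, 0.625P_{Vidio} = 55.375 and P_{Vidio} = 88.6.
q_{Vidio} = 299 − 4·88.6 + 3·88.6 = 210.4.
Profit = (88.6 − 36)·210.4 = 11067.04.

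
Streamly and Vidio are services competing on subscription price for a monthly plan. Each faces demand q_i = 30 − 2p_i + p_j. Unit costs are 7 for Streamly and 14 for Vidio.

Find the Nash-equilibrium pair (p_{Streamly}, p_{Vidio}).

Streamly's profit: π = (p_{Streamly} − 7)(30 − 2p_{Streamly} + p_{Vidio}).
∂π/∂p_{Streamly} = 44 − 4p_{Streamly} + p_{Vidio} = 0 ⇒ p_{Streamly} = 11 + 0.25p_{Vidio}.
Similarly p_{Vidio} = 14.5 + 0.25p_{Streamly}.
Solving the two reaction functions simultaneously: (1 − (0.25)(0.25))p_{Streamly} = 11 + 0.25·14.5, so 0.9375p_{Streamly} = 14.625 and p_{Streamly} = 15.6.
Then p_{Vidio} = 14.5 + 0.25·15.6 = 18.4.

15.6, 18.4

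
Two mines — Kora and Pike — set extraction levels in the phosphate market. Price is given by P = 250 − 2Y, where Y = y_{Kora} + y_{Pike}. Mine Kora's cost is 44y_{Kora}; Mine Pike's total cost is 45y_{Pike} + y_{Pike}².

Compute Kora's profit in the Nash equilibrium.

Mine Kora's profit: π = y_{Kora}(250 − 2(y_{Kora} + y_{Pike})) − 44y_{Kora}.
∂π/∂y_{Kora} = 206 − 4y_{Kora} − 2y_{Pike} = 0, so y_{Kora} = 51.5 − 0.5y_{Pike}.
For Pike: ∂π/∂y_{Pike} = 205 − 6y_{Pike} − 2y_{Kora} = 0 ⇒ y_{Pike} = 205/6 − (1/3)y_{Kora}.
Substituting the second reaction function into the first: y_{Kora} = 51.5 − 0.5(205/6 − (1/3)y_{Kora}), which gives (5/6)y_{Kora} = 413/12 ⇒ y_{Kora} = 41.3.
Then y_{Pike} = 205/6 − (1/3)·41.3 = 20.4.
Price P = 250 − 2·61.7 = 126.6.
Kora's profit: (126.6 − 44)·41.3 = 3411.38.

3411.38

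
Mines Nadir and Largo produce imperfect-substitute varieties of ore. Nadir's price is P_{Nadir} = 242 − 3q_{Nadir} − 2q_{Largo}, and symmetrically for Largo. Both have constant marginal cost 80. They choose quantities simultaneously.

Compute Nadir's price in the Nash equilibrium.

Mine Nadir's profit: π = q_{Nadir}(242 − 3q_{Nadir} − 2q_{Largo}) − 80q_{Nadir}.
∂π/∂q_{Nadir} = 162 − 6q_{Nadir} − 2q_{Largo} = 0 ⇒ q_{Nadir} = 27 − (1/3)q_{Largo}.
Setting q_{Nadir} = q_{Largo} in the reaction function: q_{Nadir} = 27 − (1/3)q_{Nadir}, so q_{Nadir} = 27 / (4/3) = 20.25.
P_{Nadir} = 242 − 3·20.25 − 2·20.25 = 140.75.

140.75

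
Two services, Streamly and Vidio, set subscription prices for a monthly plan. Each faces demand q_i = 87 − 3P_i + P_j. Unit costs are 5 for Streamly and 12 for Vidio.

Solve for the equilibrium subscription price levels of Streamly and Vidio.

21, 24

Streamly's profit: π = (P_{Streamly} − 5)(87 − 3P_{Streamly} + P_{Vidio}).
∂π/∂P_{Streamly} = 102 − 6P_{Streamly} + P_{Vidio} = 0 ⇒ P_{Streamly} = 17 + (1/6)P_{Vidio}.
Similarly P_{Vidio} = 20.5 + (1/6)P_{Streamly}.
Plugging P_{Vidio} into Streamly's best response: P_{Streamly} = 17 + (1/6)(20.5 + (1/6)P_{Streamly}) ⇒ (35/36)P_{Streamly} = 245/12, so P_{Streamly} = 21.
Then P_{Vidio} = 20.5 + (1/6)·21 = 24.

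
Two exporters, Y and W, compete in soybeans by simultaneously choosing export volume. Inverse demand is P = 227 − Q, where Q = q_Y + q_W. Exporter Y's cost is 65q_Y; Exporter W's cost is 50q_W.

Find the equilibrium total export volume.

Exporter Y's profit: π = q_Y(227 − (q_Y + q_W)) − 65q_Y.
∂π/∂q_Y = 162 − 2q_Y − q_W = 0, so q_Y = 81 − 0.5q_W.
By the same steps for W: q_W = 88.5 − 0.5q_Y.
Solving the two reaction functions simultaneously: (1 − (−0.5)(−0.5))q_Y = 81 − 0.5·88.5, so 0.75q_Y = 36.75 and q_Y = 49.
Then q_W = 88.5 − 0.5·49 = 64.
Total export volume: 49 + 64 = 113.

113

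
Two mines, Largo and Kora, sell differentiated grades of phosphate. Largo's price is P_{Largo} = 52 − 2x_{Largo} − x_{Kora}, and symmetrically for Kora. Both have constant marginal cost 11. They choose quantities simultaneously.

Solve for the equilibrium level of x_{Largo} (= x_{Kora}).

Mine Largo's profit: π = x_{Largo}(52 − 2x_{Largo} − x_{Kora}) − 11x_{Largo}.
∂π/∂x_{Largo} = 41 − 4x_{Largo} − x_{Kora} = 0 ⇒ x_{Largo} = 10.25 − 0.25x_{Kora}.
By symmetry x_{Kora} = x_{Largo}; substituting into the reaction function, 1.25x_{Largo} = 10.25 and x_{Largo} = 8.2.

8.2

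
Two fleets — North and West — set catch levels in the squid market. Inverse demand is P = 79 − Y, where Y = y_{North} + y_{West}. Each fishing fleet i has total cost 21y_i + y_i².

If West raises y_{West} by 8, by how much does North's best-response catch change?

Fishing fleet North's profit: π = y_{North}(79 − (y_{North} + y_{West})) − 21y_{North} − y_{North}².
∂π/∂y_{North} = 58 − 4y_{North} − y_{West} = 0, so y_{North} = 14.5 − 0.25y_{West}.
The reaction-function slope is −0.25, so an 8-unit rise in y_{West} moves y_{North} by −0.25 × 8 = −2. North's best response falls — the actions are strategic substitutes.

-2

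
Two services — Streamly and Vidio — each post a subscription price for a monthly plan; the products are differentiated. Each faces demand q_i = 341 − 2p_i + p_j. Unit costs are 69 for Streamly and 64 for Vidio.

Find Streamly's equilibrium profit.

16200

Streamly's profit: π = (p_{Streamly} − 69)(341 − 2p_{Streamly} + p_{Vidio}).
∂π/∂p_{Streamly} = 479 − 4p_{Streamly} + p_{Vidio} = 0 ⇒ p_{Streamly} = 119.75 + 0.25p_{Vidio}.
Similarly p_{Vidio} = 117.25 + 0.25p_{Streamly}.
Substituting the second reaction function into the first: p_{Streamly} = 119.75 + 0.25(117.25 + 0.25p_{Streamly}), which gives 0.9375p_{Streamly} = 149.0625 ⇒ p_{Streamly} = 159.
Then p_{Vidio} = 117.25 + 0.25·159 = 157.
q_{Streamly} = 341 − 2·159 + 157 = 180.
Profit = (159 − 69)·180 = 16200.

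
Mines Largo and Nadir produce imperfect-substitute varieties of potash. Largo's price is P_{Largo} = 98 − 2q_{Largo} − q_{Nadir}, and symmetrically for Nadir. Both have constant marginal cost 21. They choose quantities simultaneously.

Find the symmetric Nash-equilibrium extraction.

15.4

Mine Largo's profit: π = q_{Largo}(98 − 2q_{Largo} − q_{Nadir}) − 21q_{Largo}.
∂π/∂q_{Largo} = 77 − 4q_{Largo} − q_{Nadir} = 0 ⇒ q_{Largo} = 19.25 − 0.25q_{Nadir}.
The game is symmetric, so in equilibrium q_{Nadir} = q_{Largo}: the reaction function gives 1.25q_{Largo} = 19.25, hence q_{Largo} = 15.4.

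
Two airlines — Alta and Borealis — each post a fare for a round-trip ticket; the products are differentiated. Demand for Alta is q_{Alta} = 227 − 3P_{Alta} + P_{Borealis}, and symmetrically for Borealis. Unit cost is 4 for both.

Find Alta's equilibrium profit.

5755.32

Alta's profit: π = (P_{Alta} − 4)(227 − 3P_{Alta} + P_{Borealis}).
∂π/∂P_{Alta} = 239 − 6P_{Alta} + P_{Borealis} = 0 ⇒ P_{Alta} = 239/6 + (1/6)P_{Borealis}.
By symmetry P_{Borealis} = P_{Alta}; substituting into the reaction function, (5/6)P_{Alta} = 239/6 and P_{Alta} = 47.8.
q_{Alta} = 227 − 3·47.8 + 47.8 = 131.4.
Profit = (47.8 − 4)·131.4 = 5755.32.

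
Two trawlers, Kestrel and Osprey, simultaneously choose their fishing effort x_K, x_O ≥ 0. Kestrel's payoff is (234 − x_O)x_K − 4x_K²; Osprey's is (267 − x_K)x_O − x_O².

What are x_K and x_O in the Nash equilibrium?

13.4, 126.8

Expanding Kestrel's payoff: 234x_K − x_Ox_K − 4x_K².
∂π/∂x_K = 234 − x_O − 8x_K = 0, so x_K = 29.25 − 0.125x_O.
Likewise for Osprey: x_O = 133.5 − 0.5x_K.
Substituting the second reaction function into the first: x_K = 29.25 − 0.125(133.5 − 0.5x_K), which gives 0.9375x_K = 12.5625 ⇒ x_K = 13.4.
Then x_O = 133.5 − 0.5·13.4 = 126.8.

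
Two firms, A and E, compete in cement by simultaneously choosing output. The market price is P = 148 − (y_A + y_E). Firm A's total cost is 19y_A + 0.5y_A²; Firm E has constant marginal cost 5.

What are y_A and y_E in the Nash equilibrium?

23, 60

Firm A's profit: π = y_A(148 − (y_A + y_E)) − 19y_A − 0.5y_A².
∂π/∂y_A = 129 − 3y_A − y_E = 0, so y_A = 43 − (1/3)y_E.
For E: ∂π/∂y_E = 143 − 2y_E − y_A = 0 ⇒ y_E = 71.5 − 0.5y_A.
Substituting the second reaction function into the first: y_A = 43 − (1/3)(71.5 − 0.5y_A), which gives (5/6)y_A = 115/6 ⇒ y_A = 23.
Then y_E = 71.5 − 0.5·23 = 60.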